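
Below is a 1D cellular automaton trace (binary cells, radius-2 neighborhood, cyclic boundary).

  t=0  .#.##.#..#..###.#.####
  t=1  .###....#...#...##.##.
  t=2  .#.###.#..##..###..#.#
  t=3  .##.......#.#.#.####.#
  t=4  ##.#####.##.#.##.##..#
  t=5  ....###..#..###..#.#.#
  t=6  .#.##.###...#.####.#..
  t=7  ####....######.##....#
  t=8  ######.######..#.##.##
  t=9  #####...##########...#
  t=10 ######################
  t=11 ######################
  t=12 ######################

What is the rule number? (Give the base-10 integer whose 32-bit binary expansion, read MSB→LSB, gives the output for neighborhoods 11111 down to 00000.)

  #####|#  b31=1 t=4,i=5
  ####.|#  b30=1 t=0,i=20
  ###.#|.  b29=0 t=0,i=14
  ###..|#  b28=1 t=1,i=3
  ##.##|.  b27=0 t=1,i=18
  ##.#.|.  b26=0 t=0,i=0
  ##..#|#  b25=1 t=1,i=21
  ##...|#  b24=1 t=1,i=4
  #.###|.  b23=0 t=0,i=18
  #.##.|#  b22=1 t=0,i=3
  #.#.#|#  b21=1 t=0,i=1
  #.#..|.  b20=0 t=0,i=6
  #..##|.  b19=0 t=0,i=11
  #..#.|#  b18=1 t=0,i=8
  #...#|#  b17=1 t=1,i=10
  #....|#  b16=1 t=1,i=5
  .####|#  b15=1 t=0,i=19
  .###.|.  b14=0 t=0,i=13
  .##.#|.  b13=0 t=0,i=4
  .##..|.  b12=0 t=1,i=20
  .#.##|#  b11=1 t=0,i=2
  .#.#.|.  b10=0 t=2,i=0
  .#..#|.  b9=0 t=0,i=7
  .#...|.  b8=0 t=1,i=9
  ..###|#  b7=1 t=0,i=12
  ..##.|#  b6=1 t=1,i=16
  ..#.#|#  b5=1 t=2,i=19
  ..#..|.  b4=0 t=0,i=9
  ...##|#  b3=1 t=1,i=15
  ...#.|#  b2=1 t=1,i=7
  ....#|.  b1=0 t=1,i=6
  .....|#  b0=1 t=3,i=5
  bits 11010011011001111000100011101101 = 3546777837

3546777837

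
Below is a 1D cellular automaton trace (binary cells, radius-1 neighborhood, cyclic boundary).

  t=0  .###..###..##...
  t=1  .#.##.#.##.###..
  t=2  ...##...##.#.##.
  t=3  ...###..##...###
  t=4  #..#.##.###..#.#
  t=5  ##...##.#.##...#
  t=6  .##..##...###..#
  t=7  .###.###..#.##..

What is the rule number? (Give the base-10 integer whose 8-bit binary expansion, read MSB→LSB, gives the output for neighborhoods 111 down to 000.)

  ### -> .   bit 7 = 0  t=0,i=2
  ##. -> #   bit 6 = 1  t=0,i=3
  #.# -> .   bit 5 = 0  t=1,i=2
  #.. -> #   bit 4 = 1  t=0,i=4
  .## -> #   bit 3 = 1  t=0,i=1
  .#. -> .   bit 2 = 0  t=1,i=1
  ..# -> .   bit 1 = 0  t=0,i=0
  ... -> .   bit 0 = 0  t=0,i=14
  bits 01011000 = 88

88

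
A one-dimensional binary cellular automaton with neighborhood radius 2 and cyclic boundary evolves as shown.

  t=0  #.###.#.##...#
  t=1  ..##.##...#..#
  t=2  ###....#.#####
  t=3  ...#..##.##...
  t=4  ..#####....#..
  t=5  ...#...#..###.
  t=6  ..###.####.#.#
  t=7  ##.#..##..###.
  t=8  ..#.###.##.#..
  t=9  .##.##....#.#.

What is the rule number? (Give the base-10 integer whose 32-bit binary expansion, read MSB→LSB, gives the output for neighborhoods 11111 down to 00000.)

128763764

  #####|.  b31=0 t=2,i=0
  ####.|.  b30=0 t=2,i=1
  ###.#|.  b29=0 t=0,i=4
  ###..|.  b28=0 t=2,i=2
  ##.##|.  b27=0 t=0,i=1
  ##.#.|#  b26=1 t=0,i=5
  ##..#|#  b25=1 t=7,i=8
  ##...|#  b24=1 t=0,i=10
  #.###|#  b23=1 t=0,i=2
  #.##.|.  b22=0 t=0,i=8
  #.#.#|#  b21=1 t=0,i=6
  #.#..|.  b20=0 t=6,i=13
  #..##|#  b19=1 t=1,i=1
  #..#.|#  b18=1 t=1,i=12
  #...#|.  b17=0 t=0,i=11
  #....|.  b16=0 t=2,i=4
  .####|#  b15=1 t=2,i=10
  .###.|#  b14=1 t=0,i=3
  .##.#|.  b13=0 t=0,i=0
  .##..|.  b12=0 t=0,i=9
  .#.##|.  b11=0 t=0,i=7
  .#.#.|#  b10=1 t=6,i=12
  .#..#|#  b9=1 t=1,i=0
  .#...|#  b8=1 t=4,i=12
  ..###|.  b7=0 t=4,i=2
  ..##.|#  b6=1 t=0,i=13
  ..#.#|#  b5=1 t=2,i=7
  ..#..|#  b4=1 t=1,i=10
  ...##|.  b3=0 t=0,i=12
  ...#.|#  b2=1 t=1,i=9
  ....#|.  b1=0 t=2,i=5
  .....|.  b0=0 t=3,i=0
  bits 00000111101011001100011101110100 = 128763764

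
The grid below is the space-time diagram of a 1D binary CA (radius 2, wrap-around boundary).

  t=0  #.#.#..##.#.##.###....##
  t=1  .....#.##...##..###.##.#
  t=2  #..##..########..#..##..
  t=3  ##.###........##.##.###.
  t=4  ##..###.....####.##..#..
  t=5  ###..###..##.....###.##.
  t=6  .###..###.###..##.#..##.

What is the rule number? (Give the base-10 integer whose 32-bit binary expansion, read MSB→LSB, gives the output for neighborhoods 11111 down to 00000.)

323122014

  #####|.  b31=0 t=2,i=9
  ####.|.  b30=0 t=2,i=13
  ###.#|.  b29=0 t=0,i=0
  ###..|#  b28=1 t=0,i=17
  ##.##|.  b27=0 t=0,i=14
  ##.#.|.  b26=0 t=0,i=1
  ##..#|#  b25=1 t=1,i=14
  ##...|#  b24=1 t=0,i=18
  #.###|.  b23=0 t=0,i=15
  #.##.|#  b22=1 t=0,i=12
  #.#.#|.  b21=0 t=0,i=2
  #.#..|.  b20=0 t=0,i=4
  #..##|.  b19=0 t=0,i=6
  #..#.|.  b18=0 t=2,i=16
  #...#|#  b17=1 t=1,i=10
  #....|.  b16=0 t=0,i=19
  .####|.  b15=0 t=2,i=8
  .###.|#  b14=1 t=0,i=16
  .##.#|#  b13=1 t=0,i=8
  .##..|#  b12=1 t=1,i=8
  .#.##|.  b11=0 t=0,i=11
  .#.#.|.  b10=0 t=0,i=3
  .#..#|#  b9=1 t=0,i=5
  .#...|#  b8=1 t=1,i=0
  ..###|.  b7=0 t=0,i=22
  ..##.|#  b6=1 t=0,i=7
  ..#.#|.  b5=0 t=1,i=5
  ..#..|#  b4=1 t=2,i=0
  ...##|#  b3=1 t=0,i=21
  ...#.|#  b2=1 t=1,i=4
  ....#|#  b1=1 t=0,i=20
  .....|.  b0=0 t=1,i=2
  bits 00010011010000100111001101011110 = 323122014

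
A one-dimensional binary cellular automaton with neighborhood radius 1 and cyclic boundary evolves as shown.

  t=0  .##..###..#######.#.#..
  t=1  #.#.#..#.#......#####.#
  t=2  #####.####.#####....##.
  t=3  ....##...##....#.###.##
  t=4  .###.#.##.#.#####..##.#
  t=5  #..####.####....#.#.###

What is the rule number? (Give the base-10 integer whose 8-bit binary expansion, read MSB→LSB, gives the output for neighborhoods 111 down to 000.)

  ### -> .   bit 7 = 0  t=0,i=6
  ##. -> #   bit 6 = 1  t=0,i=2
  #.# -> #   bit 5 = 1  t=0,i=17
  #.. -> .   bit 4 = 0  t=0,i=3
  .## -> .   bit 3 = 0  t=0,i=1
  .#. -> #   bit 2 = 1  t=0,i=18
  ..# -> #   bit 1 = 1  t=0,i=0
  ... -> #   bit 0 = 1  t=0,i=22
  bits 01100111 = 103

103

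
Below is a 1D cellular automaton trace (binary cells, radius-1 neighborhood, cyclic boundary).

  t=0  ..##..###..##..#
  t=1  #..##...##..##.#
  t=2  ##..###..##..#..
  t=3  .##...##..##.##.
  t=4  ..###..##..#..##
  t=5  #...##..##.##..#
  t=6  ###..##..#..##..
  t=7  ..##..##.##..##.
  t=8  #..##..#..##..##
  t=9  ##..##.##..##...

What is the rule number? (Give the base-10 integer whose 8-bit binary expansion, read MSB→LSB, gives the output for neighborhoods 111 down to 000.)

  ###|.  b7=0 t=0,i=7
  ##.|#  b6=1 t=0,i=3
  #.#|.  b5=0 t=1,i=14
  #..|#  b4=1 t=0,i=0
  .##|.  b3=0 t=0,i=2
  .#.|#  b2=1 t=0,i=15
  ..#|.  b1=0 t=0,i=1
  ...|#  b0=1 t=1,i=6
  bits 01010101 = 85

85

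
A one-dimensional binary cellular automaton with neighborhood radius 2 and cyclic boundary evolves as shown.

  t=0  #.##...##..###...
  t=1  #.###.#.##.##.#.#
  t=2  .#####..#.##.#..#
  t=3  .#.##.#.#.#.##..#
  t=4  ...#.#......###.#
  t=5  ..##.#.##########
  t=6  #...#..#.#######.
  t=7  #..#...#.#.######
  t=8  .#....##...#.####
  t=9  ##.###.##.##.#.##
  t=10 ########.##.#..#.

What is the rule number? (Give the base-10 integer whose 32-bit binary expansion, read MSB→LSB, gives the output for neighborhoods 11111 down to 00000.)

4023472303

  ##### -> #   bit 31 = 1  t=2,i=3
  ####. -> #   bit 30 = 1  t=2,i=4
  ###.# -> #   bit 29 = 1  t=1,i=4
  ###.. -> .   bit 28 = 0  t=0,i=13
  ##.## -> #   bit 27 = 1  t=1,i=1
  ##.#. -> #   bit 26 = 1  t=1,i=5
  ##..# -> #   bit 25 = 1  t=0,i=9
  ##... -> #   bit 24 = 1  t=0,i=4
  #.### -> #   bit 23 = 1  t=1,i=2
  #.##. -> #   bit 22 = 1  t=0,i=2
  #.#.# -> .   bit 21 = 0  t=1,i=6
  #.#.. -> #   bit 20 = 1  t=2,i=13
  #..## -> .   bit 19 = 0  t=0,i=10
  #..#. -> .   bit 18 = 0  t=2,i=7
  #...# -> .   bit 17 = 0  t=0,i=5
  #.... -> #   bit 16 = 1  t=4,i=7
  .#### -> .   bit 15 = 0  t=2,i=2
  .###. -> #   bit 14 = 1  t=0,i=12
  .##.# -> .   bit 13 = 0  t=1,i=0
  .##.. -> #   bit 12 = 1  t=0,i=3
  .#.## -> .   bit 11 = 0  t=0,i=1
  .#.#. -> .   bit 10 = 0  t=3,i=0
  .#..# -> .   bit 9 = 0  t=2,i=14
  .#... -> .   bit 8 = 0  t=4,i=0
  ..### -> #   bit 7 = 1  t=0,i=11
  ..##. -> .   bit 6 = 0  t=0,i=7
  ..#.# -> #   bit 5 = 1  t=0,i=0
  ..#.. -> .   bit 4 = 0  t=6,i=4
  ...## -> #   bit 3 = 1  t=0,i=6
  ...#. -> #   bit 2 = 1  t=0,i=16
  ....# -> #   bit 1 = 1  t=4,i=10
  ..... -> #   bit 0 = 1  t=4,i=8
  bits 11101111110100010101000010101111 = 4023472303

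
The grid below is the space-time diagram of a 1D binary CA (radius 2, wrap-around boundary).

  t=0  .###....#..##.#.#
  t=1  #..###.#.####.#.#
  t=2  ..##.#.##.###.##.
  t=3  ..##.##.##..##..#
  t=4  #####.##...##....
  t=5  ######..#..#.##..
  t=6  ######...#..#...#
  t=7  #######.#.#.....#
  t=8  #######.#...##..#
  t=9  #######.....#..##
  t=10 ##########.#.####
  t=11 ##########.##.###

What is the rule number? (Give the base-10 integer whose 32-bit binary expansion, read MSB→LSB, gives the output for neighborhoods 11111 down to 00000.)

4180257477

  [31] ##### => #  t=4,i=2
  [30] ####. => #  t=1,i=11
  [29] ###.# => #  t=1,i=5
  [28] ###.. => #  t=0,i=3
  [27] ##.## => #  t=2,i=9
  [26] ##.#. => .  t=0,i=13
  [25] ##..# => .  t=1,i=1
  [24] ##... => #  t=0,i=4
  [23] #.### => .  t=0,i=1
  [22] #.##. => .  t=1,i=16
  [21] #.#.# => #  t=0,i=14
  [20] #.#.. => .  t=7,i=10
  [19] #..## => #  t=0,i=10
  [18] #..#. => .  t=3,i=15
  [17] #...# => .  t=2,i=0
  [16] #.... => #  t=0,i=5
  [15] .#### => #  t=1,i=10
  [14] .###. => .  t=0,i=2
  [13] .##.# => #  t=0,i=12
  [12] .##.. => .  t=1,i=0
  [11] .#.## => #  t=0,i=0
  [10] .#.#. => .  t=0,i=15
  [9] .#..# => #  t=0,i=9
  [8] .#... => .  t=6,i=13
  [7] ..### => #  t=1,i=3
  [6] ..##. => #  t=0,i=11
  [5] ..#.# => .  t=5,i=11
  [4] ..#.. => .  t=0,i=8
  [3] ...## => .  t=2,i=1
  [2] ...#. => #  t=0,i=7
  [1] ....# => .  t=0,i=6
  [0] ..... => #  t=7,i=13
  bits 11111001001010011010101011000101 = 4180257477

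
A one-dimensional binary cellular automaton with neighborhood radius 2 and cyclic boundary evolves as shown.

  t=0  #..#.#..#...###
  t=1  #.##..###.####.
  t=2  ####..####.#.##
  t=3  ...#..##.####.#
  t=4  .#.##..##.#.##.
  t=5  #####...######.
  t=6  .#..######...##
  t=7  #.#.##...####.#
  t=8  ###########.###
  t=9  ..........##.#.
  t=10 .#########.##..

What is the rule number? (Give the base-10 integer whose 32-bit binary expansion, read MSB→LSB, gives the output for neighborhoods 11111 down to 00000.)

1030159035

  #####|.  b31=0 t=2,i=0
  ####.|.  b30=0 t=0,i=14
  ###.#|#  b29=1 t=1,i=8
  ###..|#  b28=1 t=0,i=0
  ##.##|#  b27=1 t=1,i=9
  ##.#.|#  b26=1 t=1,i=14
  ##..#|.  b25=0 t=0,i=1
  ##...|#  b24=1 t=5,i=5
  #.###|.  b23=0 t=1,i=10
  #.##.|#  b22=1 t=1,i=2
  #.#.#|#  b21=1 t=1,i=0
  #.#..|.  b20=0 t=0,i=5
  #..##|.  b19=0 t=1,i=5
  #..#.|#  b18=1 t=0,i=2
  #...#|#  b17=1 t=0,i=10
  #....|.  b16=0 t=9,i=0
  .####|#  b15=1 t=0,i=13
  .###.|#  b14=1 t=1,i=7
  .##.#|#  b13=1 t=3,i=7
  .##..|#  b12=1 t=1,i=3
  .#.##|#  b11=1 t=1,i=1
  .#.#.|.  b10=0 t=0,i=4
  .#..#|#  b9=1 t=0,i=6
  .#...|.  b8=0 t=0,i=9
  ..###|#  b7=1 t=0,i=12
  ..##.|.  b6=0 t=3,i=6
  ..#.#|#  b5=1 t=0,i=3
  ..#..|#  b4=1 t=0,i=8
  ...##|#  b3=1 t=0,i=11
  ...#.|.  b2=0 t=3,i=2
  ....#|#  b1=1 t=9,i=8
  .....|#  b0=1 t=9,i=1
  bits 00111101011001101111101010111011 = 1030159035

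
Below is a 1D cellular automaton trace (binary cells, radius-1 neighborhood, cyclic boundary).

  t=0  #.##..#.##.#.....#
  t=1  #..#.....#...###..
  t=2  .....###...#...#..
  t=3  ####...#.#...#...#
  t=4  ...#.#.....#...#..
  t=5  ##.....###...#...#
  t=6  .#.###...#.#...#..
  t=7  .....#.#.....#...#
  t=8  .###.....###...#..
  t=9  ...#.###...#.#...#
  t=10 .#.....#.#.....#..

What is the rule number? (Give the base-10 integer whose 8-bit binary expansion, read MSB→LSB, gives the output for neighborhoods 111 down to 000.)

  ###|.  b7=0 t=1,i=14
  ##.|#  b6=1 t=0,i=0
  #.#|.  b5=0 t=0,i=1
  #..|.  b4=0 t=0,i=4
  .##|.  b3=0 t=0,i=2
  .#.|.  b2=0 t=0,i=6
  ..#|.  b1=0 t=0,i=5
  ...|#  b0=1 t=0,i=13
  bits 01000001 = 65

65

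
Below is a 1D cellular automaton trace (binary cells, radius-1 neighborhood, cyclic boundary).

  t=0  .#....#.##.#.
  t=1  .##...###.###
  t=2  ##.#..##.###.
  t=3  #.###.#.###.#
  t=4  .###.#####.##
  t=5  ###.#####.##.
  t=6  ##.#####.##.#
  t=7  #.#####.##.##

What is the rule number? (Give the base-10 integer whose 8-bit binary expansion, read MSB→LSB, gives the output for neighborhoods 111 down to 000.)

188

  [7] ### => #  t=1,i=7
  [6] ##. => .  t=0,i=9
  [5] #.# => #  t=0,i=7
  [4] #.. => #  t=0,i=2
  [3] .## => #  t=0,i=8
  [2] .#. => #  t=0,i=1
  [1] ..# => .  t=0,i=0
  [0] ... => .  t=0,i=3
  bits 10111100 = 188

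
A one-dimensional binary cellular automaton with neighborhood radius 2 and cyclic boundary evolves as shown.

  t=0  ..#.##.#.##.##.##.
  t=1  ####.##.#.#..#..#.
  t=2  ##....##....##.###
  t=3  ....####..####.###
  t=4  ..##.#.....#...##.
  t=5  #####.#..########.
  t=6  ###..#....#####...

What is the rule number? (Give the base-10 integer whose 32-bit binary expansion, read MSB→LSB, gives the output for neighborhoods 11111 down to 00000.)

  [31] ##### => #  t=2,i=17
  [30] ####. => .  t=1,i=2
  [29] ###.# => .  t=1,i=3
  [28] ###.. => .  t=2,i=1
  [27] ##.## => .  t=0,i=11
  [26] ##.#. => #  t=0,i=6
  [25] ##..# => .  t=3,i=8
  [24] ##... => .  t=0,i=17
  [23] #.### => #  t=1,i=0
  [22] #.##. => .  t=0,i=4
  [21] #.#.# => .  t=0,i=7
  [20] #.#.. => .  t=1,i=10
  [19] #..## => .  t=3,i=9
  [18] #..#. => #  t=1,i=12
  [17] #...# => #  t=0,i=0
  [16] #.... => .  t=2,i=3
  [15] .#### => #  t=1,i=1
  [14] .###. => #  t=3,i=16
  [13] .##.# => #  t=0,i=5
  [12] .##.. => #  t=0,i=16
  [11] .#.## => #  t=0,i=3
  [10] .#.#. => .  t=1,i=9
  [9] .#..# => .  t=1,i=11
  [8] .#... => #  t=4,i=6
  [7] ..### => .  t=3,i=4
  [6] ..##. => #  t=2,i=6
  [5] ..#.# => #  t=0,i=2
  [4] ..#.. => #  t=1,i=13
  [3] ...## => #  t=2,i=5
  [2] ...#. => #  t=0,i=1
  [1] ....# => #  t=2,i=4
  [0] ..... => .  t=4,i=8
  bits 10000100100001101111100101111110 = 2223438206

2223438206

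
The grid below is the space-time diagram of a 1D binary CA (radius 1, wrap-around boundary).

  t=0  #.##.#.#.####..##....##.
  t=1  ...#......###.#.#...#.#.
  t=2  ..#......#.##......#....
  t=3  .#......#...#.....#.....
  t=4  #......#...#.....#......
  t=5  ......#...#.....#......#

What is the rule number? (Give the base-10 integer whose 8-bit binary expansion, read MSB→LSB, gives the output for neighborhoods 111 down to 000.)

194

  nb ###: next=#  (t=0,i=10, bit7=1)
  nb ##.: next=#  (t=0,i=3, bit6=1)
  nb #.#: next=.  (t=0,i=1, bit5=0)
  nb #..: next=.  (t=0,i=13, bit4=0)
  nb .##: next=.  (t=0,i=2, bit3=0)
  nb .#.: next=.  (t=0,i=0, bit2=0)
  nb ..#: next=#  (t=0,i=14, bit1=1)
  nb ...: next=.  (t=0,i=18, bit0=0)
  bits 11000010 = 194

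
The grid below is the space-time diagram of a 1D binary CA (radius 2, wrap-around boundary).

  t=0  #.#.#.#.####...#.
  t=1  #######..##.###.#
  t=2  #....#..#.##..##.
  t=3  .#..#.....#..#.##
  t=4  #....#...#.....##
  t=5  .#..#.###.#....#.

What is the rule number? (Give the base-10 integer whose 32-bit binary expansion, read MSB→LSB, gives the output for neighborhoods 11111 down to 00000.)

1835705732

  #####|.  b31=0 t=1,i=1
  ####.|#  b30=1 t=0,i=10
  ###.#|#  b29=1 t=1,i=14
  ###..|.  b28=0 t=0,i=11
  ##.##|#  b27=1 t=1,i=11
  ##.#.|#  b26=1 t=2,i=16
  ##..#|.  b25=0 t=1,i=7
  ##...|#  b24=1 t=0,i=12
  #.###|.  b23=0 t=0,i=8
  #.##.|#  b22=1 t=2,i=10
  #.#.#|#  b21=1 t=0,i=0
  #.#..|.  b20=0 t=2,i=0
  #..##|#  b19=1 t=1,i=8
  #..#.|.  b18=0 t=2,i=7
  #...#|#  b17=1 t=0,i=13
  #....|.  b16=0 t=2,i=2
  .####|#  b15=1 t=0,i=9
  .###.|.  b14=0 t=1,i=13
  .##.#|#  b13=1 t=1,i=10
  .##..|.  b12=0 t=2,i=11
  .#.##|.  b11=0 t=0,i=7
  .#.#.|#  b10=1 t=0,i=1
  .#..#|.  b9=0 t=2,i=6
  .#...|#  b8=1 t=2,i=1
  ..###|#  b7=1 t=4,i=15
  ..##.|.  b6=0 t=1,i=9
  ..#.#|.  b5=0 t=0,i=15
  ..#..|.  b4=0 t=2,i=5
  ...##|.  b3=0 t=4,i=14
  ...#.|#  b2=1 t=0,i=14
  ....#|.  b1=0 t=2,i=3
  .....|.  b0=0 t=3,i=7
  bits 01101101011010101010010110000100 = 1835705732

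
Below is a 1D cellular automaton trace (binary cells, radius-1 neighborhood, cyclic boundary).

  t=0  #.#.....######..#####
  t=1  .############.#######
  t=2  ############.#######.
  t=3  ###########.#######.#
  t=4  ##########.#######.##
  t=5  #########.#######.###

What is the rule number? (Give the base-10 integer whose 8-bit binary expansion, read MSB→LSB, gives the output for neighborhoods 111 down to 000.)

  ### -> #   bit 7 = 1  t=0,i=9
  ##. -> .   bit 6 = 0  t=0,i=0
  #.# -> #   bit 5 = 1  t=0,i=1
  #.. -> #   bit 4 = 1  t=0,i=3
  .## -> #   bit 3 = 1  t=0,i=8
  .#. -> #   bit 2 = 1  t=0,i=2
  ..# -> #   bit 1 = 1  t=0,i=7
  ... -> #   bit 0 = 1  t=0,i=4
  bits 10111111 = 191

191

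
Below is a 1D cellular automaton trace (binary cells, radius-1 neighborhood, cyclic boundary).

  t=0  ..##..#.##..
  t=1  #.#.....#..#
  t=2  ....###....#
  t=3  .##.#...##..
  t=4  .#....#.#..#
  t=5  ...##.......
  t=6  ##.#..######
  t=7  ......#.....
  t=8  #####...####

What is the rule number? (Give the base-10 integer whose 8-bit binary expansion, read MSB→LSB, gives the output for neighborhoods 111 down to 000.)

  ### -> .   bit 7 = 0  t=2,i=5
  ##. -> .   bit 6 = 0  t=0,i=3
  #.# -> .   bit 5 = 0  t=0,i=7
  #.. -> .   bit 4 = 0  t=0,i=4
  .## -> #   bit 3 = 1  t=0,i=2
  .#. -> .   bit 2 = 0  t=0,i=6
  ..# -> .   bit 1 = 0  t=0,i=1
  ... -> #   bit 0 = 1  t=0,i=0
  bits 00001001 = 9

9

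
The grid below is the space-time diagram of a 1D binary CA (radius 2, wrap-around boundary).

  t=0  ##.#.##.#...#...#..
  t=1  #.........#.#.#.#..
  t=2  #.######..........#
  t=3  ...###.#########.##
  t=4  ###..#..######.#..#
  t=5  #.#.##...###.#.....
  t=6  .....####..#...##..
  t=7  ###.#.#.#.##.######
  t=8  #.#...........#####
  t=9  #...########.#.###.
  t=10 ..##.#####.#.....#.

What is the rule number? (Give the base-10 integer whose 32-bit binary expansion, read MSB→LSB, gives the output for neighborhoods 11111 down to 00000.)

2970062937

  ##### -> #   bit 31 = 1  t=2,i=4
  ####. -> .   bit 30 = 0  t=2,i=6
  ###.# -> #   bit 29 = 1  t=3,i=5
  ###.. -> #   bit 28 = 1  t=2,i=7
  ##.## -> .   bit 27 = 0  t=2,i=1
  ##.#. -> .   bit 26 = 0  t=0,i=2
  ##..# -> .   bit 25 = 0  t=4,i=3
  ##... -> #   bit 24 = 1  t=2,i=8
  #.### -> .   bit 23 = 0  t=2,i=2
  #.##. -> .   bit 22 = 0  t=0,i=5
  #.#.# -> .   bit 21 = 0  t=0,i=3
  #.#.. -> .   bit 20 = 0  t=0,i=8
  #..## -> .   bit 19 = 0  t=0,i=18
  #..#. -> #   bit 18 = 1  t=1,i=18
  #...# -> #   bit 17 = 1  t=0,i=10
  #.... -> #   bit 16 = 1  t=1,i=2
  .#### -> #   bit 15 = 1  t=2,i=3
  .###. -> .   bit 14 = 0  t=3,i=4
  .##.# -> .   bit 13 = 0  t=0,i=1
  .##.. -> #   bit 12 = 1  t=3,i=18
  .#.## -> .   bit 11 = 0  t=0,i=4
  .#.#. -> .   bit 10 = 0  t=1,i=11
  .#..# -> .   bit 9 = 0  t=0,i=17
  .#... -> .   bit 8 = 0  t=0,i=9
  ..### -> .   bit 7 = 0  t=3,i=3
  ..##. -> #   bit 6 = 1  t=0,i=0
  ..#.# -> .   bit 5 = 0  t=1,i=10
  ..#.. -> #   bit 4 = 1  t=0,i=12
  ...## -> #   bit 3 = 1  t=2,i=17
  ...#. -> .   bit 2 = 0  t=0,i=11
  ....# -> .   bit 1 = 0  t=1,i=8
  ..... -> #   bit 0 = 1  t=1,i=3
  bits 10110001000001111001000001011001 = 2970062937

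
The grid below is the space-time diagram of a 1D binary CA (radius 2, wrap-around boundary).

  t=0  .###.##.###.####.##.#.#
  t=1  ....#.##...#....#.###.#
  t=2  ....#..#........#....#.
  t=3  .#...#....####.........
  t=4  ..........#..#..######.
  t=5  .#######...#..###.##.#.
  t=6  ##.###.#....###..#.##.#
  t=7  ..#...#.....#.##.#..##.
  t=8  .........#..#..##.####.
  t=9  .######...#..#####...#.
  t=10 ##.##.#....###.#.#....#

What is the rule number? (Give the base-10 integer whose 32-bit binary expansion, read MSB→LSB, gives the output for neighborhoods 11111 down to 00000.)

  [31] ##### => #  t=4,i=18
  [30] ####. => .  t=0,i=14
  [29] ###.# => .  t=0,i=3
  [28] ###.. => #  t=3,i=13
  [27] ##.## => #  t=0,i=4
  [26] ##.#. => #  t=0,i=19
  [25] ##..# => #  t=6,i=15
  [24] ##... => .  t=1,i=8
  [23] #.### => .  t=0,i=1
  [22] #.##. => .  t=0,i=5
  [21] #.#.# => #  t=0,i=20
  [20] #.#.. => .  t=1,i=22
  [19] #..## => #  t=4,i=15
  [18] #..#. => .  t=2,i=6
  [17] #...# => .  t=1,i=9
  [16] #.... => .  t=1,i=1
  [15] .#### => .  t=0,i=13
  [14] .###. => .  t=0,i=2
  [13] .##.# => #  t=0,i=6
  [12] .##.. => #  t=1,i=7
  [11] .#.## => .  t=0,i=0
  [10] .#.#. => .  t=0,i=21
  [9] .#..# => #  t=2,i=5
  [8] .#... => .  t=1,i=0
  [7] ..### => #  t=3,i=10
  [6] ..##. => #  t=7,i=20
  [5] ..#.# => #  t=1,i=4
  [4] ..#.. => .  t=1,i=11
  [3] ...## => .  t=3,i=9
  [2] ...#. => .  t=1,i=3
  [1] ....# => .  t=1,i=2
  [0] ..... => #  t=2,i=1
  bits 10011110001010000011001011100001 = 2653434593

2653434593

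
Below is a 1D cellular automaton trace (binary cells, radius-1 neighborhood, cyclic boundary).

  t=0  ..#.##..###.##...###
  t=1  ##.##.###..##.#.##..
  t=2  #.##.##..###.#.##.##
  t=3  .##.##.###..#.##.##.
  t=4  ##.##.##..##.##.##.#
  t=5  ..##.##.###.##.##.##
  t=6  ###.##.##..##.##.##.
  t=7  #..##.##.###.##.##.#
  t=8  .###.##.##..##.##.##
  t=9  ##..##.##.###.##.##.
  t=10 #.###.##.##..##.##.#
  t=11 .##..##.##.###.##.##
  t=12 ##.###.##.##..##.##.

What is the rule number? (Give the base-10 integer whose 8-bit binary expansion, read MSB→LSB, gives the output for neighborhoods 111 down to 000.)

  [7] ### => .  t=0,i=9
  [6] ##. => .  t=0,i=5
  [5] #.# => #  t=0,i=3
  [4] #.. => #  t=0,i=0
  [3] .## => #  t=0,i=4
  [2] .#. => .  t=0,i=2
  [1] ..# => #  t=0,i=1
  [0] ... => .  t=0,i=15
  bits 00111010 = 58

58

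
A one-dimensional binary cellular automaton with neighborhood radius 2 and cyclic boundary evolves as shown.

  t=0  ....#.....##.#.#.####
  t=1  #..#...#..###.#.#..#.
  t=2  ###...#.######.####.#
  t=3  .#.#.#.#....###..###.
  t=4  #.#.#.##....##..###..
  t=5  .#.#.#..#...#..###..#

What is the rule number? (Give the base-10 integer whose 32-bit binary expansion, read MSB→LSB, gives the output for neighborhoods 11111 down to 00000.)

  [31] ##### => .  t=2,i=10
  [30] ####. => #  t=0,i=19
  [29] ###.# => #  t=1,i=12
  [28] ###.. => .  t=0,i=20
  [27] ##.## => #  t=2,i=14
  [26] ##.#. => #  t=0,i=12
  [25] ##..# => .  t=3,i=15
  [24] ##... => #  t=0,i=0
  [23] #.### => .  t=0,i=17
  [22] #.##. => .  t=4,i=6
  [21] #.#.# => .  t=0,i=13
  [20] #.#.. => #  t=1,i=0
  [19] #..## => #  t=1,i=9
  [18] #..#. => #  t=1,i=2
  [17] #...# => .  t=1,i=5
  [16] #.... => .  t=0,i=1
  [15] .#### => .  t=0,i=18
  [14] .###. => #  t=1,i=11
  [13] .##.# => #  t=0,i=11
  [12] .##.. => .  t=4,i=7
  [11] .#.## => #  t=0,i=16
  [10] .#.#. => #  t=0,i=14
  [9] .#..# => #  t=1,i=1
  [8] .#... => .  t=0,i=5
  [7] ..### => #  t=1,i=10
  [6] ..##. => #  t=0,i=10
  [5] ..#.# => .  t=1,i=19
  [4] ..#.. => .  t=0,i=4
  [3] ...## => .  t=0,i=9
  [2] ...#. => #  t=0,i=3
  [1] ....# => .  t=0,i=2
  [0] ..... => #  t=0,i=7
  bits 01101101000111000110111011000101 = 1830579909

1830579909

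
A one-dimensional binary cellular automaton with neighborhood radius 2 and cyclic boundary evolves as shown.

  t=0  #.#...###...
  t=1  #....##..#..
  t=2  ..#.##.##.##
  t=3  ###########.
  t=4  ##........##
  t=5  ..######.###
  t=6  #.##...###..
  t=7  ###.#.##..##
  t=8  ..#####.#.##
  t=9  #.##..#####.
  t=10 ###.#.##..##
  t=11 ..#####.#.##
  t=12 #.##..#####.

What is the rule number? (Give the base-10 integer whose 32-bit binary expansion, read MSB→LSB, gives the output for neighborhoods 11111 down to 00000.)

803580649

  ##### -> .   bit 31 = 0  t=3,i=2
  ####. -> .   bit 30 = 0  t=3,i=9
  ###.# -> #   bit 29 = 1  t=3,i=10
  ###.. -> .   bit 28 = 0  t=0,i=8
  ##.## -> #   bit 27 = 1  t=2,i=6
  ##.#. -> #   bit 26 = 1  t=7,i=3
  ##..# -> #   bit 25 = 1  t=1,i=7
  ##... -> #   bit 24 = 1  t=0,i=9
  #.### -> #   bit 23 = 1  t=3,i=0
  #.##. -> #   bit 22 = 1  t=2,i=4
  #.#.# -> #   bit 21 = 1  t=7,i=4
  #.#.. -> .   bit 20 = 0  t=0,i=2
  #..## -> .   bit 19 = 0  t=5,i=1
  #..#. -> #   bit 18 = 1  t=1,i=8
  #...# -> .   bit 17 = 0  t=0,i=4
  #.... -> #   bit 16 = 1  t=1,i=2
  .#### -> #   bit 15 = 1  t=3,i=1
  .###. -> .   bit 14 = 0  t=0,i=7
  .##.# -> #   bit 13 = 1  t=2,i=5
  .##.. -> .   bit 12 = 0  t=1,i=6
  .#.## -> #   bit 11 = 1  t=2,i=3
  .#.#. -> .   bit 10 = 0  t=0,i=1
  .#..# -> #   bit 9 = 1  t=1,i=10
  .#... -> .   bit 8 = 0  t=0,i=3
  ..### -> #   bit 7 = 1  t=0,i=6
  ..##. -> #   bit 6 = 1  t=1,i=5
  ..#.# -> #   bit 5 = 1  t=0,i=0
  ..#.. -> .   bit 4 = 0  t=1,i=0
  ...## -> #   bit 3 = 1  t=0,i=5
  ...#. -> .   bit 2 = 0  t=0,i=11
  ....# -> .   bit 1 = 0  t=1,i=3
  ..... -> #   bit 0 = 1  t=4,i=4
  bits 00101111111001011010101011101001 = 803580649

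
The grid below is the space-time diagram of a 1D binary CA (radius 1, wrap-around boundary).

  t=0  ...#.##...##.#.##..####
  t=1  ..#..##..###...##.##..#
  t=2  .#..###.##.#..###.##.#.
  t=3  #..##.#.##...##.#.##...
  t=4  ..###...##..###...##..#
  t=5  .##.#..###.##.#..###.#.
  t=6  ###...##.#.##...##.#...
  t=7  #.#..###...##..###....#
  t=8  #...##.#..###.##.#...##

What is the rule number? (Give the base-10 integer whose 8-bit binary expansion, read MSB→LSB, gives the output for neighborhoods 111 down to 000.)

  ###|.  b7=0 t=0,i=20
  ##.|#  b6=1 t=0,i=6
  #.#|.  b5=0 t=0,i=4
  #..|.  b4=0 t=0,i=0
  .##|#  b3=1 t=0,i=5
  .#.|.  b2=0 t=0,i=3
  ..#|#  b1=1 t=0,i=2
  ...|.  b0=0 t=0,i=1
  bits 01001010 = 74

74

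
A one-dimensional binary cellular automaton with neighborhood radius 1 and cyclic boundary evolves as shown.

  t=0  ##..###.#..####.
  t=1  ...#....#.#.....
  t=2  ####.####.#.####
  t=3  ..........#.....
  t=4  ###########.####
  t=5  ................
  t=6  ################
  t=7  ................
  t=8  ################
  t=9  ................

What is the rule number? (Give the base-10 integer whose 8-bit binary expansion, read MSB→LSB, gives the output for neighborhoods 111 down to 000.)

7

  [7] ### => .  t=0,i=5
  [6] ##. => .  t=0,i=1
  [5] #.# => .  t=0,i=7
  [4] #.. => .  t=0,i=2
  [3] .## => .  t=0,i=0
  [2] .#. => #  t=0,i=8
  [1] ..# => #  t=0,i=3
  [0] ... => #  t=1,i=0
  bits 00000111 = 7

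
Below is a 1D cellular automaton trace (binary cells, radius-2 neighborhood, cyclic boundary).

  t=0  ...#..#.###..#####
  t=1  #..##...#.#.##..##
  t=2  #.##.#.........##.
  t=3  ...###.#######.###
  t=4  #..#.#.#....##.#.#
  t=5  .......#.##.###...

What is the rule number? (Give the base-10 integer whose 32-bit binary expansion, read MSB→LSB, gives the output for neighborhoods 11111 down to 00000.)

  #####|.  b31=0 t=0,i=15
  ####.|#  b30=1 t=0,i=16
  ###.#|#  b29=1 t=3,i=5
  ###..|#  b28=1 t=0,i=10
  ##.##|.  b27=0 t=3,i=6
  ##.#.|#  b26=1 t=2,i=4
  ##..#|.  b25=0 t=0,i=11
  ##...|#  b24=1 t=0,i=0
  #.###|#  b23=1 t=0,i=8
  #.##.|.  b22=0 t=1,i=12
  #.#.#|.  b21=0 t=1,i=10
  #.#..|#  b20=1 t=2,i=5
  #..##|#  b19=1 t=0,i=12
  #..#.|.  b18=0 t=0,i=5
  #...#|.  b17=0 t=0,i=1
  #....|#  b16=1 t=2,i=7
  .####|.  b15=0 t=0,i=14
  .###.|.  b14=0 t=0,i=9
  .##.#|#  b13=1 t=2,i=3
  .##..|.  b12=0 t=1,i=4
  .#.##|.  b11=0 t=0,i=7
  .#.#.|.  b10=0 t=1,i=9
  .#..#|#  b9=1 t=0,i=4
  .#...|.  b8=0 t=2,i=6
  ..###|#  b7=1 t=0,i=13
  ..##.|#  b6=1 t=1,i=3
  ..#.#|.  b5=0 t=0,i=6
  ..#..|#  b4=1 t=0,i=3
  ...##|.  b3=0 t=2,i=14
  ...#.|.  b2=0 t=0,i=2
  ....#|#  b1=1 t=2,i=13
  .....|#  b0=1 t=2,i=8
  bits 01110101100110010010001011010011 = 1972970195

1972970195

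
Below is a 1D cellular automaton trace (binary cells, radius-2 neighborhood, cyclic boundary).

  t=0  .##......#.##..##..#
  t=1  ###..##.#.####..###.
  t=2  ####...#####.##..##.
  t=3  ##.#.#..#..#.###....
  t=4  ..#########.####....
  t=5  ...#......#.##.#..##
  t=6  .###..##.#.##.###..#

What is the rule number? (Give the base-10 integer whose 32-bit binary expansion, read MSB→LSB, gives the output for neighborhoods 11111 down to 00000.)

  nb #####: next=.  (t=2,i=9, bit31=0)
  nb ####.: next=.  (t=1,i=12, bit30=0)
  nb ###.#: next=#  (t=1,i=18, bit29=1)
  nb ###..: next=#  (t=1,i=2, bit28=1)
  nb ##.##: next=.  (t=1,i=19, bit27=0)
  nb ##.#.: next=#  (t=1,i=7, bit26=1)
  nb ##..#: next=#  (t=0,i=13, bit25=1)
  nb ##...: next=.  (t=0,i=3, bit24=0)
  nb #.###: next=#  (t=1,i=0, bit23=1)
  nb #.##.: next=#  (t=0,i=1, bit22=1)
  nb #.#.#: next=#  (t=1,i=8, bit21=1)
  nb #.#..: next=#  (t=3,i=5, bit20=1)
  nb #..##: next=.  (t=0,i=14, bit19=0)
  nb #..#.: next=#  (t=0,i=18, bit18=1)
  nb #...#: next=#  (t=2,i=5, bit17=1)
  nb #....: next=.  (t=0,i=4, bit16=0)
  nb .####: next=#  (t=1,i=11, bit15=1)
  nb .###.: next=#  (t=1,i=1, bit14=1)
  nb .##.#: next=.  (t=1,i=6, bit13=0)
  nb .##..: next=#  (t=0,i=2, bit12=1)
  nb .#.##: next=#  (t=0,i=0, bit11=1)
  nb .#.#.: next=#  (t=3,i=4, bit10=1)
  nb .#..#: next=#  (t=3,i=6, bit9=1)
  nb .#...: next=.  (t=5,i=4, bit8=0)
  nb ..###: next=.  (t=1,i=16, bit7=0)
  nb ..##.: next=.  (t=0,i=15, bit6=0)
  nb ..#.#: next=.  (t=0,i=9, bit5=0)
  nb ..#..: next=#  (t=3,i=8, bit4=1)
  nb ...##: next=.  (t=2,i=6, bit3=0)
  nb ...#.: next=#  (t=0,i=8, bit2=1)
  nb ....#: next=.  (t=0,i=7, bit1=0)
  nb .....: next=#  (t=0,i=5, bit0=1)
  bits 00110110111101101101111000010101 = 922148373

922148373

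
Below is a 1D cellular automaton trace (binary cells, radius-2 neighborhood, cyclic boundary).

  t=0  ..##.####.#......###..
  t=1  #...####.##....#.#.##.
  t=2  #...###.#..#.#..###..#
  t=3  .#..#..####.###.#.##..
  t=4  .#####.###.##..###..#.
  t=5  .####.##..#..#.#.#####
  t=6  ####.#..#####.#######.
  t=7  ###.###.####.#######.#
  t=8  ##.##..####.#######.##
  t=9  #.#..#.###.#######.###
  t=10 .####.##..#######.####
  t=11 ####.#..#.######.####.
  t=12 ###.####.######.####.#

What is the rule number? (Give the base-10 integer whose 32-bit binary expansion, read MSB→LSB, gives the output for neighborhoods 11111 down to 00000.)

  #####|#  b31=1 t=4,i=3
  ####.|#  b30=1 t=0,i=7
  ###.#|.  b29=0 t=0,i=8
  ###..|#  b28=1 t=0,i=19
  ##.##|#  b27=1 t=0,i=4
  ##.#.|#  b26=1 t=0,i=9
  ##..#|#  b25=1 t=2,i=19
  ##...|#  b24=1 t=0,i=20
  #.###|#  b23=1 t=0,i=5
  #.##.|.  b22=0 t=1,i=9
  #.#.#|#  b21=1 t=1,i=17
  #.#..|#  b20=1 t=0,i=10
  #..##|.  b19=0 t=2,i=15
  #..#.|#  b18=1 t=2,i=10
  #...#|.  b17=0 t=1,i=2
  #....|.  b16=0 t=0,i=12
  .####|#  b15=1 t=0,i=6
  .###.|.  b14=0 t=0,i=18
  .##.#|.  b13=0 t=0,i=3
  .##..|.  b12=0 t=1,i=10
  .#.##|#  b11=1 t=1,i=18
  .#.#.|#  b10=1 t=1,i=16
  .#..#|#  b9=1 t=2,i=9
  .#...|.  b8=0 t=0,i=11
  ..###|#  b7=1 t=0,i=17
  ..##.|.  b6=0 t=0,i=2
  ..#.#|.  b5=0 t=1,i=15
  ..#..|#  b4=1 t=3,i=1
  ...##|.  b3=0 t=0,i=1
  ...#.|.  b2=0 t=1,i=14
  ....#|#  b1=1 t=0,i=0
  .....|.  b0=0 t=0,i=13
  bits 11011111101101001000111010010010 = 3753152146

3753152146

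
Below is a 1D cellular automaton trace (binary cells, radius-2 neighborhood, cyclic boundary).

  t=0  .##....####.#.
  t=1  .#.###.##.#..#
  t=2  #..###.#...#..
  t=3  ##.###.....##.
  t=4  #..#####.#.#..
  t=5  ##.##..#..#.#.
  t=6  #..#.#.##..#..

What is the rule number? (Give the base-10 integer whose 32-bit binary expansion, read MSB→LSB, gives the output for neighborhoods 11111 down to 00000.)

  [31] ##### => .  t=4,i=5
  [30] ####. => .  t=0,i=9
  [29] ###.# => #  t=0,i=10
  [28] ###.. => #  t=3,i=5
  [27] ##.## => .  t=1,i=6
  [26] ##.#. => .  t=0,i=11
  [25] ##..# => #  t=5,i=5
  [24] ##... => #  t=0,i=3
  [23] #.### => #  t=1,i=3
  [22] #.##. => #  t=1,i=7
  [21] #.#.# => .  t=1,i=1
  [20] #.#.. => .  t=0,i=12
  [19] #..## => .  t=0,i=0
  [18] #..#. => .  t=1,i=12
  [17] #...# => .  t=2,i=9
  [16] #.... => #  t=0,i=4
  [15] .#### => #  t=0,i=8
  [14] .###. => #  t=1,i=4
  [13] .##.# => .  t=1,i=8
  [12] .##.. => .  t=0,i=2
  [11] .#.## => .  t=1,i=2
  [10] .#.#. => #  t=1,i=0
  [9] .#..# => #  t=0,i=13
  [8] .#... => .  t=2,i=8
  [7] ..### => #  t=0,i=7
  [6] ..##. => #  t=0,i=1
  [5] ..#.# => .  t=1,i=13
  [4] ..#.. => #  t=2,i=0
  [3] ...## => .  t=0,i=6
  [2] ...#. => .  t=2,i=10
  [1] ....# => #  t=0,i=5
  [0] ..... => .  t=3,i=8
  bits 00110011110000011100011011010010 = 868337362

868337362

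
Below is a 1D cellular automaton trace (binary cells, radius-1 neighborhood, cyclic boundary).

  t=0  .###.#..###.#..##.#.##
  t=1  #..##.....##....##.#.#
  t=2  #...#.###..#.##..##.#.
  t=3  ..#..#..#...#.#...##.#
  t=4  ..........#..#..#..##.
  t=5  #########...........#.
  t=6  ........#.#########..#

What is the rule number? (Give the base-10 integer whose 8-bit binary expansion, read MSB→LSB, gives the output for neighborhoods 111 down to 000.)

97

  nb ###: next=.  (t=0,i=2, bit7=0)
  nb ##.: next=#  (t=0,i=3, bit6=1)
  nb #.#: next=#  (t=0,i=0, bit5=1)
  nb #..: next=.  (t=0,i=6, bit4=0)
  nb .##: next=.  (t=0,i=1, bit3=0)
  nb .#.: next=.  (t=0,i=5, bit2=0)
  nb ..#: next=.  (t=0,i=7, bit1=0)
  nb ...: next=#  (t=1,i=6, bit0=1)
  bits 01100001 = 97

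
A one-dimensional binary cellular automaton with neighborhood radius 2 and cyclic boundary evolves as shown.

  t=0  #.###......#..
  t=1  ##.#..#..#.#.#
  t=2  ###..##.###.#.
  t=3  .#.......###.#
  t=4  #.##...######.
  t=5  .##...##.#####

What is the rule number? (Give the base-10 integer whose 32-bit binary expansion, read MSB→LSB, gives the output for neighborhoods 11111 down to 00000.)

3829747130

  ##### -> #   bit 31 = 1  t=4,i=9
  ####. -> #   bit 30 = 1  t=4,i=11
  ###.# -> #   bit 29 = 1  t=1,i=1
  ###.. -> .   bit 28 = 0  t=0,i=4
  ##.## -> .   bit 27 = 0  t=2,i=7
  ##.#. -> #   bit 26 = 1  t=1,i=2
  ##..# -> .   bit 25 = 0  t=2,i=3
  ##... -> .   bit 24 = 0  t=0,i=5
  #.### -> .   bit 23 = 0  t=0,i=2
  #.##. -> #   bit 22 = 1  t=4,i=2
  #.#.# -> .   bit 21 = 0  t=1,i=11
  #.#.. -> .   bit 20 = 0  t=1,i=3
  #..## -> .   bit 19 = 0  t=2,i=4
  #..#. -> #   bit 18 = 1  t=0,i=13
  #...# -> .   bit 17 = 0  t=4,i=5
  #.... -> #   bit 16 = 1  t=0,i=6
  .#### -> .   bit 15 = 0  t=4,i=8
  .###. -> #   bit 14 = 1  t=0,i=3
  .##.# -> .   bit 13 = 0  t=2,i=6
  .##.. -> .   bit 12 = 0  t=4,i=3
  .#.## -> #   bit 11 = 1  t=0,i=1
  .#.#. -> #   bit 10 = 1  t=1,i=10
  .#..# -> .   bit 9 = 0  t=0,i=12
  .#... -> #   bit 8 = 1  t=3,i=2
  ..### -> #   bit 7 = 1  t=3,i=9
  ..##. -> .   bit 6 = 0  t=2,i=5
  ..#.# -> #   bit 5 = 1  t=0,i=0
  ..#.. -> #   bit 4 = 1  t=0,i=11
  ...## -> #   bit 3 = 1  t=3,i=8
  ...#. -> .   bit 2 = 0  t=0,i=10
  ....# -> #   bit 1 = 1  t=0,i=9
  ..... -> .   bit 0 = 0  t=0,i=7
  bits 11100100010001010100110110111010 = 3829747130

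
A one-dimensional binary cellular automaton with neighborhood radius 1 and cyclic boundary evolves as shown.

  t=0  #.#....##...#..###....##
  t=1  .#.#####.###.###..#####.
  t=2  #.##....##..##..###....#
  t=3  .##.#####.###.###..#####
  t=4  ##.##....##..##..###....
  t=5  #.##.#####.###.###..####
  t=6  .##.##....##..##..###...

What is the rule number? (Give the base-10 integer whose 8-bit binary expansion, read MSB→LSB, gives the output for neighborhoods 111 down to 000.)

  [7] ### => .  t=0,i=16
  [6] ##. => .  t=0,i=0
  [5] #.# => #  t=0,i=1
  [4] #.. => #  t=0,i=3
  [3] .## => #  t=0,i=7
  [2] .#. => .  t=0,i=2
  [1] ..# => #  t=0,i=6
  [0] ... => #  t=0,i=4
  bits 00111011 = 59

59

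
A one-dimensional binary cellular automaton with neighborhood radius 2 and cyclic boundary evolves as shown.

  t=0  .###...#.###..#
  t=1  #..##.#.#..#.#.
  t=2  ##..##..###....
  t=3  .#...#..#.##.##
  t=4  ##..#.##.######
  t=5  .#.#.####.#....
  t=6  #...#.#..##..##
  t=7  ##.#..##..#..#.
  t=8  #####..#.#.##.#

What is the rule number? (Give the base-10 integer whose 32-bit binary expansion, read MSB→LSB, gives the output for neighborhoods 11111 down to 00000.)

  #####|.  b31=0 t=4,i=11
  ####.|.  b30=0 t=4,i=0
  ###.#|.  b29=0 t=5,i=8
  ###..|#  b28=1 t=0,i=3
  ##.##|#  b27=1 t=3,i=12
  ##.#.|#  b26=1 t=1,i=5
  ##..#|.  b25=0 t=0,i=12
  ##...|#  b24=1 t=0,i=4
  #.###|.  b23=0 t=0,i=1
  #.##.|#  b22=1 t=3,i=10
  #.#.#|.  b21=0 t=1,i=6
  #.#..|#  b20=1 t=1,i=0
  #..##|.  b19=0 t=1,i=2
  #..#.|#  b18=1 t=0,i=13
  #...#|.  b17=0 t=0,i=5
  #....|.  b16=0 t=2,i=12
  .####|#  b15=1 t=4,i=10
  .###.|.  b14=0 t=0,i=2
  .##.#|#  b13=1 t=1,i=4
  .##..|#  b12=1 t=2,i=1
  .#.##|#  b11=1 t=0,i=0
  .#.#.|.  b10=0 t=1,i=7
  .#..#|#  b9=1 t=1,i=1
  .#...|.  b8=0 t=3,i=2
  ..###|#  b7=1 t=2,i=8
  ..##.|.  b6=0 t=1,i=3
  ..#.#|.  b5=0 t=0,i=7
  ..#..|.  b4=0 t=3,i=5
  ...##|#  b3=1 t=2,i=14
  ...#.|#  b2=1 t=0,i=6
  ....#|#  b1=1 t=2,i=13
  .....|#  b0=1 t=5,i=13
  bits 00011101010101001011101010001111 = 492092047

492092047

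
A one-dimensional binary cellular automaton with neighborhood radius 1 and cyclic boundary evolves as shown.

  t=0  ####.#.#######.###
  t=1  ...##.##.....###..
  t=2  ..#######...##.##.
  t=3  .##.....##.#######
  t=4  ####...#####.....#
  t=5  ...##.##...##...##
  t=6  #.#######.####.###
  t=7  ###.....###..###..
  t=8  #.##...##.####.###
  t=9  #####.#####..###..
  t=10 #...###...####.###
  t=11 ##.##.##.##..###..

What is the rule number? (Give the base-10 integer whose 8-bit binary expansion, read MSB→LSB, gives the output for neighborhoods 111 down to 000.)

  ### -> .   bit 7 = 0  t=0,i=0
  ##. -> #   bit 6 = 1  t=0,i=3
  #.# -> #   bit 5 = 1  t=0,i=4
  #.. -> #   bit 4 = 1  t=1,i=8
  .## -> #   bit 3 = 1  t=0,i=7
  .#. -> .   bit 2 = 0  t=0,i=5
  ..# -> #   bit 1 = 1  t=1,i=2
  ... -> .   bit 0 = 0  t=1,i=0
  bits 01111010 = 122

122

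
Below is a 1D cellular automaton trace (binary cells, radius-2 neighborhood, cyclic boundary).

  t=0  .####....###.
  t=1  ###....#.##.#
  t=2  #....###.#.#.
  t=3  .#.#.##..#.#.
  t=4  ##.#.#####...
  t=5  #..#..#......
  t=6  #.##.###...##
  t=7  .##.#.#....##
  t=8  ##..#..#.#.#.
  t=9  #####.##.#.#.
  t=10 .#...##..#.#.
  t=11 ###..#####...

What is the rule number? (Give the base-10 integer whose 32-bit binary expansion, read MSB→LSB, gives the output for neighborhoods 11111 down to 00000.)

  [31] ##### => .  t=4,i=7
  [30] ####. => .  t=0,i=3
  [29] ###.# => .  t=2,i=7
  [28] ###.. => .  t=0,i=4
  [27] ##.## => #  t=1,i=11
  [26] ##.#. => .  t=2,i=8
  [25] ##..# => #  t=0,i=12
  [24] ##... => .  t=0,i=5
  [23] #.### => .  t=1,i=12
  [22] #.##. => #  t=1,i=9
  [21] #.#.# => #  t=2,i=9
  [20] #.#.. => .  t=2,i=0
  [19] #..## => #  t=0,i=0
  [18] #..#. => #  t=3,i=0
  [17] #...# => .  t=4,i=11
  [16] #.... => .  t=0,i=6
  [15] .#### => #  t=0,i=2
  [14] .###. => #  t=0,i=10
  [13] .##.# => .  t=1,i=10
  [12] .##.. => #  t=3,i=6
  [11] .#.## => .  t=1,i=8
  [10] .#.#. => .  t=2,i=10
  [9] .#..# => .  t=3,i=12
  [8] .#... => #  t=2,i=1
  [7] ..### => #  t=0,i=1
  [6] ..##. => #  t=4,i=0
  [5] ..#.# => #  t=1,i=7
  [4] ..#.. => #  t=5,i=0
  [3] ...## => .  t=0,i=8
  [2] ...#. => #  t=1,i=6
  [1] ....# => #  t=0,i=7
  [0] ..... => .  t=5,i=9
  bits 00001010011011001101000111110110 = 174903798

174903798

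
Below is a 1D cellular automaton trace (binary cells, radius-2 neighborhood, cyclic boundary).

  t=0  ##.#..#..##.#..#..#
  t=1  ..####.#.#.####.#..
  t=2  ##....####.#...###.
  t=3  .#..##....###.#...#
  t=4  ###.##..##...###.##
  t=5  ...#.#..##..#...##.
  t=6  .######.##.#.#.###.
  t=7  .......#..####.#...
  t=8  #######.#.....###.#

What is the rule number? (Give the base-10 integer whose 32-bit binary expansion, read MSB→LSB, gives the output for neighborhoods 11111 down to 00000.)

213129071

  #####|.  b31=0 t=4,i=0
  ####.|.  b30=0 t=1,i=4
  ###.#|.  b29=0 t=0,i=1
  ###..|.  b28=0 t=6,i=17
  ##.##|#  b27=1 t=2,i=18
  ##.#.|#  b26=1 t=0,i=2
  ##..#|.  b25=0 t=4,i=6
  ##...|.  b24=0 t=2,i=2
  #.###|#  b23=1 t=1,i=11
  #.##.|.  b22=0 t=2,i=0
  #.#.#|#  b21=1 t=1,i=7
  #.#..|#  b20=1 t=0,i=3
  #..##|.  b19=0 t=0,i=8
  #..#.|#  b18=1 t=0,i=5
  #...#|.  b17=0 t=2,i=13
  #....|.  b16=0 t=1,i=18
  .####|.  b15=0 t=1,i=3
  .###.|.  b14=0 t=0,i=0
  .##.#|.  b13=0 t=0,i=10
  .##..|#  b12=1 t=2,i=1
  .#.##|.  b11=0 t=1,i=10
  .#.#.|#  b10=1 t=1,i=8
  .#..#|#  b9=1 t=0,i=4
  .#...|#  b8=1 t=1,i=17
  ..###|.  b7=0 t=0,i=18
  ..##.|#  b6=1 t=0,i=9
  ..#.#|#  b5=1 t=3,i=18
  ..#..|.  b4=0 t=0,i=6
  ...##|#  b3=1 t=1,i=1
  ...#.|#  b2=1 t=3,i=17
  ....#|#  b1=1 t=1,i=0
  .....|#  b0=1 t=7,i=0
  bits 00001100101101000001011101101111 = 213129071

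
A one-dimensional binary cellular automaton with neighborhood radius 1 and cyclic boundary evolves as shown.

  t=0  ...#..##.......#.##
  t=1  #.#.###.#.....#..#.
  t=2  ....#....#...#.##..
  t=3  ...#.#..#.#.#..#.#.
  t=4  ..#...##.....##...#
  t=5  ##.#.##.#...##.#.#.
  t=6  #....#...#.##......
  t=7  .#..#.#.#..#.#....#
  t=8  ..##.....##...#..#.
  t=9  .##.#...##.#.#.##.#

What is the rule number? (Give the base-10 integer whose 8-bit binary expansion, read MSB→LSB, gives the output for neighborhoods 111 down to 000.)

26

  nb ###: next=.  (t=1,i=5, bit7=0)
  nb ##.: next=.  (t=0,i=7, bit6=0)
  nb #.#: next=.  (t=0,i=16, bit5=0)
  nb #..: next=#  (t=0,i=0, bit4=1)
  nb .##: next=#  (t=0,i=6, bit3=1)
  nb .#.: next=.  (t=0,i=3, bit2=0)
  nb ..#: next=#  (t=0,i=2, bit1=1)
  nb ...: next=.  (t=0,i=1, bit0=0)
  bits 00011010 = 26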